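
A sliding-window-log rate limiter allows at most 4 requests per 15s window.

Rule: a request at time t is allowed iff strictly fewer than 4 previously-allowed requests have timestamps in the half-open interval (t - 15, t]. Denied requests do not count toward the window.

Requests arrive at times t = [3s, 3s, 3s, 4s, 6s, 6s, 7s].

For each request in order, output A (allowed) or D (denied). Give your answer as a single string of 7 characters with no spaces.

Tracking allowed requests in the window:
  req#1 t=3s: ALLOW
  req#2 t=3s: ALLOW
  req#3 t=3s: ALLOW
  req#4 t=4s: ALLOW
  req#5 t=6s: DENY
  req#6 t=6s: DENY
  req#7 t=7s: DENY

Answer: AAAADDD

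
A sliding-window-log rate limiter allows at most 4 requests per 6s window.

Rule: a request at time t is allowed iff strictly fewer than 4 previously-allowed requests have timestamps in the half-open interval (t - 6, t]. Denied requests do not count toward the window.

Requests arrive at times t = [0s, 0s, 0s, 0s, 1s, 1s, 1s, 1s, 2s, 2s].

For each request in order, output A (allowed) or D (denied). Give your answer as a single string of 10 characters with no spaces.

Answer: AAAADDDDDD

Derivation:
Tracking allowed requests in the window:
  req#1 t=0s: ALLOW
  req#2 t=0s: ALLOW
  req#3 t=0s: ALLOW
  req#4 t=0s: ALLOW
  req#5 t=1s: DENY
  req#6 t=1s: DENY
  req#7 t=1s: DENY
  req#8 t=1s: DENY
  req#9 t=2s: DENY
  req#10 t=2s: DENY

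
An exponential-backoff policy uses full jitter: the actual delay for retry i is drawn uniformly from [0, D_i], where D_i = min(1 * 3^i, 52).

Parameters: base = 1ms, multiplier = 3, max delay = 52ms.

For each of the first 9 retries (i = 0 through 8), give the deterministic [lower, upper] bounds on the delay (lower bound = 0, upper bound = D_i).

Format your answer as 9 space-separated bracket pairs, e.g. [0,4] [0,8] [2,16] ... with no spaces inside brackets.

Computing bounds per retry:
  i=0: D_i=min(1*3^0,52)=1, bounds=[0,1]
  i=1: D_i=min(1*3^1,52)=3, bounds=[0,3]
  i=2: D_i=min(1*3^2,52)=9, bounds=[0,9]
  i=3: D_i=min(1*3^3,52)=27, bounds=[0,27]
  i=4: D_i=min(1*3^4,52)=52, bounds=[0,52]
  i=5: D_i=min(1*3^5,52)=52, bounds=[0,52]
  i=6: D_i=min(1*3^6,52)=52, bounds=[0,52]
  i=7: D_i=min(1*3^7,52)=52, bounds=[0,52]
  i=8: D_i=min(1*3^8,52)=52, bounds=[0,52]

Answer: [0,1] [0,3] [0,9] [0,27] [0,52] [0,52] [0,52] [0,52] [0,52]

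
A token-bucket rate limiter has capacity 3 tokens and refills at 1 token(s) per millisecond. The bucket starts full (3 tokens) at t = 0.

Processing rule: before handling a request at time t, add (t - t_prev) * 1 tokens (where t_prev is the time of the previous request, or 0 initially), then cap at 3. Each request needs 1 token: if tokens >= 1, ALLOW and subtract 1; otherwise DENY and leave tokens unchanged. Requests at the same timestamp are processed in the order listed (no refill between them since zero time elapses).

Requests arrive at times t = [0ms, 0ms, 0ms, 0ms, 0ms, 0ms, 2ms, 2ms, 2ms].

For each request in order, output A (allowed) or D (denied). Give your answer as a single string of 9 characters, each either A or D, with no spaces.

Simulating step by step:
  req#1 t=0ms: ALLOW
  req#2 t=0ms: ALLOW
  req#3 t=0ms: ALLOW
  req#4 t=0ms: DENY
  req#5 t=0ms: DENY
  req#6 t=0ms: DENY
  req#7 t=2ms: ALLOW
  req#8 t=2ms: ALLOW
  req#9 t=2ms: DENY

Answer: AAADDDAAD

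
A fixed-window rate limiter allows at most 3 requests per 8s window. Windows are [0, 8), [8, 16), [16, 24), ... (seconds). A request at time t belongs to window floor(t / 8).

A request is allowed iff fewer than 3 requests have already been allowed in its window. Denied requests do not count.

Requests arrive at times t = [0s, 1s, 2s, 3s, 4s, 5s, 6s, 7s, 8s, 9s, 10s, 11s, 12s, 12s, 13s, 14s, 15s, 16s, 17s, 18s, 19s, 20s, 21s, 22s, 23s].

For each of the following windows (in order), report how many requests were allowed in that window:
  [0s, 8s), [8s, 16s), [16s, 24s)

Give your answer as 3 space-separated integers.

Answer: 3 3 3

Derivation:
Processing requests:
  req#1 t=0s (window 0): ALLOW
  req#2 t=1s (window 0): ALLOW
  req#3 t=2s (window 0): ALLOW
  req#4 t=3s (window 0): DENY
  req#5 t=4s (window 0): DENY
  req#6 t=5s (window 0): DENY
  req#7 t=6s (window 0): DENY
  req#8 t=7s (window 0): DENY
  req#9 t=8s (window 1): ALLOW
  req#10 t=9s (window 1): ALLOW
  req#11 t=10s (window 1): ALLOW
  req#12 t=11s (window 1): DENY
  req#13 t=12s (window 1): DENY
  req#14 t=12s (window 1): DENY
  req#15 t=13s (window 1): DENY
  req#16 t=14s (window 1): DENY
  req#17 t=15s (window 1): DENY
  req#18 t=16s (window 2): ALLOW
  req#19 t=17s (window 2): ALLOW
  req#20 t=18s (window 2): ALLOW
  req#21 t=19s (window 2): DENY
  req#22 t=20s (window 2): DENY
  req#23 t=21s (window 2): DENY
  req#24 t=22s (window 2): DENY
  req#25 t=23s (window 2): DENY

Allowed counts by window: 3 3 3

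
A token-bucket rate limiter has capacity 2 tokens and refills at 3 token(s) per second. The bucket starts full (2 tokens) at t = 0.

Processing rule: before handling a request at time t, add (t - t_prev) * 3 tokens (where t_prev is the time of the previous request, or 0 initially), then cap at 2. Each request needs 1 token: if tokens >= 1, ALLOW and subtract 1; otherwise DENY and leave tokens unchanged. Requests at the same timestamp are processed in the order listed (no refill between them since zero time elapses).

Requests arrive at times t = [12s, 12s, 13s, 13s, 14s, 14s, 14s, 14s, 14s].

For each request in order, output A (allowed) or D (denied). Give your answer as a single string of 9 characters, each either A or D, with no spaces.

Simulating step by step:
  req#1 t=12s: ALLOW
  req#2 t=12s: ALLOW
  req#3 t=13s: ALLOW
  req#4 t=13s: ALLOW
  req#5 t=14s: ALLOW
  req#6 t=14s: ALLOW
  req#7 t=14s: DENY
  req#8 t=14s: DENY
  req#9 t=14s: DENY

Answer: AAAAAADDD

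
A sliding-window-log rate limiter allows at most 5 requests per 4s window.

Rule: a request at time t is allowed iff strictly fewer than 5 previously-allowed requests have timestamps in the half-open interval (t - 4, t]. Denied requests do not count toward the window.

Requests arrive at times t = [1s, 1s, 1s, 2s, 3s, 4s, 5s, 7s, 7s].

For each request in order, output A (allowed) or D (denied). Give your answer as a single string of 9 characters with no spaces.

Tracking allowed requests in the window:
  req#1 t=1s: ALLOW
  req#2 t=1s: ALLOW
  req#3 t=1s: ALLOW
  req#4 t=2s: ALLOW
  req#5 t=3s: ALLOW
  req#6 t=4s: DENY
  req#7 t=5s: ALLOW
  req#8 t=7s: ALLOW
  req#9 t=7s: ALLOW

Answer: AAAAADAAA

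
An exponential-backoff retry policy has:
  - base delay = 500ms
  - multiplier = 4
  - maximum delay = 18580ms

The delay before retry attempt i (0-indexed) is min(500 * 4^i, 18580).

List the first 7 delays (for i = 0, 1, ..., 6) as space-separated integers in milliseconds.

Computing each delay:
  i=0: min(500*4^0, 18580) = 500
  i=1: min(500*4^1, 18580) = 2000
  i=2: min(500*4^2, 18580) = 8000
  i=3: min(500*4^3, 18580) = 18580
  i=4: min(500*4^4, 18580) = 18580
  i=5: min(500*4^5, 18580) = 18580
  i=6: min(500*4^6, 18580) = 18580

Answer: 500 2000 8000 18580 18580 18580 18580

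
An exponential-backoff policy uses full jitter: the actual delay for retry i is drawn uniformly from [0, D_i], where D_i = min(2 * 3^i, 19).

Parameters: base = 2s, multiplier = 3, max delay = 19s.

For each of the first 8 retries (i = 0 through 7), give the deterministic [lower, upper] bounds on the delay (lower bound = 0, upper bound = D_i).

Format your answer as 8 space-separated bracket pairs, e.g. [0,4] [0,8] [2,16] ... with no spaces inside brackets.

Computing bounds per retry:
  i=0: D_i=min(2*3^0,19)=2, bounds=[0,2]
  i=1: D_i=min(2*3^1,19)=6, bounds=[0,6]
  i=2: D_i=min(2*3^2,19)=18, bounds=[0,18]
  i=3: D_i=min(2*3^3,19)=19, bounds=[0,19]
  i=4: D_i=min(2*3^4,19)=19, bounds=[0,19]
  i=5: D_i=min(2*3^5,19)=19, bounds=[0,19]
  i=6: D_i=min(2*3^6,19)=19, bounds=[0,19]
  i=7: D_i=min(2*3^7,19)=19, bounds=[0,19]

Answer: [0,2] [0,6] [0,18] [0,19] [0,19] [0,19] [0,19] [0,19]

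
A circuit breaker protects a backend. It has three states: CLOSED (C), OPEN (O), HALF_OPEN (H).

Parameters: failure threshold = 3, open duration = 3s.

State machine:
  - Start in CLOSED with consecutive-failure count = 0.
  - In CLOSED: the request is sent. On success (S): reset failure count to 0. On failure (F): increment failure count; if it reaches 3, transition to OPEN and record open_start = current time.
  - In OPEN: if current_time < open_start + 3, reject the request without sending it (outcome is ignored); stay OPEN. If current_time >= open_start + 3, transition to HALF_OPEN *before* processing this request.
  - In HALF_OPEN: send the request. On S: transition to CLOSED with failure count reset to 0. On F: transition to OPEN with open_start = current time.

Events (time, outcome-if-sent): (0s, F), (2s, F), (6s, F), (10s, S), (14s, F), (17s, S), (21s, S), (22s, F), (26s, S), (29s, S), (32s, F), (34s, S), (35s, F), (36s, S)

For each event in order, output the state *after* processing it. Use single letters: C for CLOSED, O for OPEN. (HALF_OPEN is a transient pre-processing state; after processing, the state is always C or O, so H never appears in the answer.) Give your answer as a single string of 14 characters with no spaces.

State after each event:
  event#1 t=0s outcome=F: state=CLOSED
  event#2 t=2s outcome=F: state=CLOSED
  event#3 t=6s outcome=F: state=OPEN
  event#4 t=10s outcome=S: state=CLOSED
  event#5 t=14s outcome=F: state=CLOSED
  event#6 t=17s outcome=S: state=CLOSED
  event#7 t=21s outcome=S: state=CLOSED
  event#8 t=22s outcome=F: state=CLOSED
  event#9 t=26s outcome=S: state=CLOSED
  event#10 t=29s outcome=S: state=CLOSED
  event#11 t=32s outcome=F: state=CLOSED
  event#12 t=34s outcome=S: state=CLOSED
  event#13 t=35s outcome=F: state=CLOSED
  event#14 t=36s outcome=S: state=CLOSED

Answer: CCOCCCCCCCCCCC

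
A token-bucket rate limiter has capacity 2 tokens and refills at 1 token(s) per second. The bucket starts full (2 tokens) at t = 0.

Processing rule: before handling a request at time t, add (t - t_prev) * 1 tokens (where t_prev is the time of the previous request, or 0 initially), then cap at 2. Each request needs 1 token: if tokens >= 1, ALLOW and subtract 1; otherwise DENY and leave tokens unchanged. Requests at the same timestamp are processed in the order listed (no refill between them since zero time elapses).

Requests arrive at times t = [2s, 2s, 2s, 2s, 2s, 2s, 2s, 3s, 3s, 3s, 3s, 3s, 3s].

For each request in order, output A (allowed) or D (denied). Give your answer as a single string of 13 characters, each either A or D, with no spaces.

Answer: AADDDDDADDDDD

Derivation:
Simulating step by step:
  req#1 t=2s: ALLOW
  req#2 t=2s: ALLOW
  req#3 t=2s: DENY
  req#4 t=2s: DENY
  req#5 t=2s: DENY
  req#6 t=2s: DENY
  req#7 t=2s: DENY
  req#8 t=3s: ALLOW
  req#9 t=3s: DENY
  req#10 t=3s: DENY
  req#11 t=3s: DENY
  req#12 t=3s: DENY
  req#13 t=3s: DENY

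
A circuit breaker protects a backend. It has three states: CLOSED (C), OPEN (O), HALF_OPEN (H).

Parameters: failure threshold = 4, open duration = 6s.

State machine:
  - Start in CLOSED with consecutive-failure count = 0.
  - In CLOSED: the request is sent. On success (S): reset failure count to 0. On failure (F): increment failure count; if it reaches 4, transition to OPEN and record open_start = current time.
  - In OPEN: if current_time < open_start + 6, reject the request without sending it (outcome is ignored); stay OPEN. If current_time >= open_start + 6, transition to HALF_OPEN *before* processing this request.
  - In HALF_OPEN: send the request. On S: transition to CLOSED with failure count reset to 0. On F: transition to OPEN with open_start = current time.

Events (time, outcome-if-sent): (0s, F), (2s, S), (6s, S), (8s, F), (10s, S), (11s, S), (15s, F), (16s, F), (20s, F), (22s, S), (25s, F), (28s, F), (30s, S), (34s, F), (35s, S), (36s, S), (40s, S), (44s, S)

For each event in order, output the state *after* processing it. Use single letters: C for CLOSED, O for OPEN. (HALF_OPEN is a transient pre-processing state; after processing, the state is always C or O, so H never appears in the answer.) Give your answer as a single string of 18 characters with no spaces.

State after each event:
  event#1 t=0s outcome=F: state=CLOSED
  event#2 t=2s outcome=S: state=CLOSED
  event#3 t=6s outcome=S: state=CLOSED
  event#4 t=8s outcome=F: state=CLOSED
  event#5 t=10s outcome=S: state=CLOSED
  event#6 t=11s outcome=S: state=CLOSED
  event#7 t=15s outcome=F: state=CLOSED
  event#8 t=16s outcome=F: state=CLOSED
  event#9 t=20s outcome=F: state=CLOSED
  event#10 t=22s outcome=S: state=CLOSED
  event#11 t=25s outcome=F: state=CLOSED
  event#12 t=28s outcome=F: state=CLOSED
  event#13 t=30s outcome=S: state=CLOSED
  event#14 t=34s outcome=F: state=CLOSED
  event#15 t=35s outcome=S: state=CLOSED
  event#16 t=36s outcome=S: state=CLOSED
  event#17 t=40s outcome=S: state=CLOSED
  event#18 t=44s outcome=S: state=CLOSED

Answer: CCCCCCCCCCCCCCCCCC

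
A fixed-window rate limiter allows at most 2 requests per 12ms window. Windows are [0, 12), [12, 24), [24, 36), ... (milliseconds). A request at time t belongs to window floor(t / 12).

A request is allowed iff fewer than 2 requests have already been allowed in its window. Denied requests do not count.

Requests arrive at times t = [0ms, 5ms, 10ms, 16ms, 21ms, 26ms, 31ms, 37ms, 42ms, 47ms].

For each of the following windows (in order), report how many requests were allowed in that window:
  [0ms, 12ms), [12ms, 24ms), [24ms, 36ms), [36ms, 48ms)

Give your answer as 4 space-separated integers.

Processing requests:
  req#1 t=0ms (window 0): ALLOW
  req#2 t=5ms (window 0): ALLOW
  req#3 t=10ms (window 0): DENY
  req#4 t=16ms (window 1): ALLOW
  req#5 t=21ms (window 1): ALLOW
  req#6 t=26ms (window 2): ALLOW
  req#7 t=31ms (window 2): ALLOW
  req#8 t=37ms (window 3): ALLOW
  req#9 t=42ms (window 3): ALLOW
  req#10 t=47ms (window 3): DENY

Allowed counts by window: 2 2 2 2

Answer: 2 2 2 2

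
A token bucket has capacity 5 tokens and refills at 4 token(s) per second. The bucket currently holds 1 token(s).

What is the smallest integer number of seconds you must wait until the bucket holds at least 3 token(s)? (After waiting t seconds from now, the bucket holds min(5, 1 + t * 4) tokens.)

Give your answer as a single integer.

Need 1 + t * 4 >= 3, so t >= 2/4.
Smallest integer t = ceil(2/4) = 1.

Answer: 1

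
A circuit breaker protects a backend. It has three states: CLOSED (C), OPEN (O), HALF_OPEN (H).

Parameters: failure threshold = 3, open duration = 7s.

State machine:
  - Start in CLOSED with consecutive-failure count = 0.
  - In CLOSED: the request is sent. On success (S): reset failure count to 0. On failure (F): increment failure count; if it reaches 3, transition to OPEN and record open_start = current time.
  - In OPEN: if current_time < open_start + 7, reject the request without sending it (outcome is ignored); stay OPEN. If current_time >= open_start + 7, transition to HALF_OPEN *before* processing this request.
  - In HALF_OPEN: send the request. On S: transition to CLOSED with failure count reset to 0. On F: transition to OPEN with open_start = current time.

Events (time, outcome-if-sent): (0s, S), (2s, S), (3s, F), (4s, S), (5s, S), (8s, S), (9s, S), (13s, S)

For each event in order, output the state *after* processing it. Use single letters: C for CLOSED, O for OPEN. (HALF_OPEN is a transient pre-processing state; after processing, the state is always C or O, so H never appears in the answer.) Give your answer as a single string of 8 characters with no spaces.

State after each event:
  event#1 t=0s outcome=S: state=CLOSED
  event#2 t=2s outcome=S: state=CLOSED
  event#3 t=3s outcome=F: state=CLOSED
  event#4 t=4s outcome=S: state=CLOSED
  event#5 t=5s outcome=S: state=CLOSED
  event#6 t=8s outcome=S: state=CLOSED
  event#7 t=9s outcome=S: state=CLOSED
  event#8 t=13s outcome=S: state=CLOSED

Answer: CCCCCCCC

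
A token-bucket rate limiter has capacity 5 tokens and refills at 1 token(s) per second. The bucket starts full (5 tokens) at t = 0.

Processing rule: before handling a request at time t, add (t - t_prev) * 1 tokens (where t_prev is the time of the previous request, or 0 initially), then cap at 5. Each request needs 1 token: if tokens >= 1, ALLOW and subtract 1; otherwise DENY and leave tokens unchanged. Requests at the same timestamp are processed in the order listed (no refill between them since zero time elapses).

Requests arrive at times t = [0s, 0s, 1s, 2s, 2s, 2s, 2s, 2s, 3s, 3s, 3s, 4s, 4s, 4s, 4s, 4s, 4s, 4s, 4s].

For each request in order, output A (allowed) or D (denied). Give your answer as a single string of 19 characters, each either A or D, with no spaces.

Simulating step by step:
  req#1 t=0s: ALLOW
  req#2 t=0s: ALLOW
  req#3 t=1s: ALLOW
  req#4 t=2s: ALLOW
  req#5 t=2s: ALLOW
  req#6 t=2s: ALLOW
  req#7 t=2s: ALLOW
  req#8 t=2s: DENY
  req#9 t=3s: ALLOW
  req#10 t=3s: DENY
  req#11 t=3s: DENY
  req#12 t=4s: ALLOW
  req#13 t=4s: DENY
  req#14 t=4s: DENY
  req#15 t=4s: DENY
  req#16 t=4s: DENY
  req#17 t=4s: DENY
  req#18 t=4s: DENY
  req#19 t=4s: DENY

Answer: AAAAAAADADDADDDDDDD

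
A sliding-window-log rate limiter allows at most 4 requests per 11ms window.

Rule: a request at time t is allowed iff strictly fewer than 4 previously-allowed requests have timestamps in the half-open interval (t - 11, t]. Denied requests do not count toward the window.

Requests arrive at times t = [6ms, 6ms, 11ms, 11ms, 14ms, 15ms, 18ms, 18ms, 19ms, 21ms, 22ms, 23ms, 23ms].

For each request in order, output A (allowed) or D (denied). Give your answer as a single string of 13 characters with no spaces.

Answer: AAAADDAADDAAD

Derivation:
Tracking allowed requests in the window:
  req#1 t=6ms: ALLOW
  req#2 t=6ms: ALLOW
  req#3 t=11ms: ALLOW
  req#4 t=11ms: ALLOW
  req#5 t=14ms: DENY
  req#6 t=15ms: DENY
  req#7 t=18ms: ALLOW
  req#8 t=18ms: ALLOW
  req#9 t=19ms: DENY
  req#10 t=21ms: DENY
  req#11 t=22ms: ALLOW
  req#12 t=23ms: ALLOW
  req#13 t=23ms: DENY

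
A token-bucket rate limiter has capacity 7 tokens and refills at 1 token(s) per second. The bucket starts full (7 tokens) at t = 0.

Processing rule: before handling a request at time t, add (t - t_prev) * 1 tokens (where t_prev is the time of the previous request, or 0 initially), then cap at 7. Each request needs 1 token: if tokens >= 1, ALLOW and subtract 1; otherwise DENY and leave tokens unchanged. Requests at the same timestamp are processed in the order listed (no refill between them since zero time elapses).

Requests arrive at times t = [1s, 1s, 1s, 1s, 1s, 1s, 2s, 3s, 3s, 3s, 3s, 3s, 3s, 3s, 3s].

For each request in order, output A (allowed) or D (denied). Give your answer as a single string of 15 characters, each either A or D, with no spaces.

Answer: AAAAAAAAADDDDDD

Derivation:
Simulating step by step:
  req#1 t=1s: ALLOW
  req#2 t=1s: ALLOW
  req#3 t=1s: ALLOW
  req#4 t=1s: ALLOW
  req#5 t=1s: ALLOW
  req#6 t=1s: ALLOW
  req#7 t=2s: ALLOW
  req#8 t=3s: ALLOW
  req#9 t=3s: ALLOW
  req#10 t=3s: DENY
  req#11 t=3s: DENY
  req#12 t=3s: DENY
  req#13 t=3s: DENY
  req#14 t=3s: DENY
  req#15 t=3s: DENY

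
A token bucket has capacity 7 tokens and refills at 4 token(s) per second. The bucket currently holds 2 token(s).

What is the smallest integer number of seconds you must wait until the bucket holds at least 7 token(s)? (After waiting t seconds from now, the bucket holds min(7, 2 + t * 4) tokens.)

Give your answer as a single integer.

Answer: 2

Derivation:
Need 2 + t * 4 >= 7, so t >= 5/4.
Smallest integer t = ceil(5/4) = 2.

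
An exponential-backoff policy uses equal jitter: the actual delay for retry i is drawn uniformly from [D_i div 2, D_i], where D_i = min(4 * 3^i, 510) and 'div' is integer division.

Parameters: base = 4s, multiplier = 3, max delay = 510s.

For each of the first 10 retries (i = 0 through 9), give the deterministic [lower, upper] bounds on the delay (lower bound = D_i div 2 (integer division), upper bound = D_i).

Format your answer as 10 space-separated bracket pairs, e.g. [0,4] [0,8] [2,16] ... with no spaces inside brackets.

Answer: [2,4] [6,12] [18,36] [54,108] [162,324] [255,510] [255,510] [255,510] [255,510] [255,510]

Derivation:
Computing bounds per retry:
  i=0: D_i=min(4*3^0,510)=4, bounds=[2,4]
  i=1: D_i=min(4*3^1,510)=12, bounds=[6,12]
  i=2: D_i=min(4*3^2,510)=36, bounds=[18,36]
  i=3: D_i=min(4*3^3,510)=108, bounds=[54,108]
  i=4: D_i=min(4*3^4,510)=324, bounds=[162,324]
  i=5: D_i=min(4*3^5,510)=510, bounds=[255,510]
  i=6: D_i=min(4*3^6,510)=510, bounds=[255,510]
  i=7: D_i=min(4*3^7,510)=510, bounds=[255,510]
  i=8: D_i=min(4*3^8,510)=510, bounds=[255,510]
  i=9: D_i=min(4*3^9,510)=510, bounds=[255,510]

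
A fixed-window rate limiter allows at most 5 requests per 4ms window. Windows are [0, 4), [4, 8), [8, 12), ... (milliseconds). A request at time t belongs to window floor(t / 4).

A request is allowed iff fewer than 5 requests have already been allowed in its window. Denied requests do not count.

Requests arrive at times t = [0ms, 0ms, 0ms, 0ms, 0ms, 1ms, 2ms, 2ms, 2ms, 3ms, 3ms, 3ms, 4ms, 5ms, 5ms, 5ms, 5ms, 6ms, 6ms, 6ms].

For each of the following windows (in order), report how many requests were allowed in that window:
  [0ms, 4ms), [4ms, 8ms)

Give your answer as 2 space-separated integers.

Processing requests:
  req#1 t=0ms (window 0): ALLOW
  req#2 t=0ms (window 0): ALLOW
  req#3 t=0ms (window 0): ALLOW
  req#4 t=0ms (window 0): ALLOW
  req#5 t=0ms (window 0): ALLOW
  req#6 t=1ms (window 0): DENY
  req#7 t=2ms (window 0): DENY
  req#8 t=2ms (window 0): DENY
  req#9 t=2ms (window 0): DENY
  req#10 t=3ms (window 0): DENY
  req#11 t=3ms (window 0): DENY
  req#12 t=3ms (window 0): DENY
  req#13 t=4ms (window 1): ALLOW
  req#14 t=5ms (window 1): ALLOW
  req#15 t=5ms (window 1): ALLOW
  req#16 t=5ms (window 1): ALLOW
  req#17 t=5ms (window 1): ALLOW
  req#18 t=6ms (window 1): DENY
  req#19 t=6ms (window 1): DENY
  req#20 t=6ms (window 1): DENY

Allowed counts by window: 5 5

Answer: 5 5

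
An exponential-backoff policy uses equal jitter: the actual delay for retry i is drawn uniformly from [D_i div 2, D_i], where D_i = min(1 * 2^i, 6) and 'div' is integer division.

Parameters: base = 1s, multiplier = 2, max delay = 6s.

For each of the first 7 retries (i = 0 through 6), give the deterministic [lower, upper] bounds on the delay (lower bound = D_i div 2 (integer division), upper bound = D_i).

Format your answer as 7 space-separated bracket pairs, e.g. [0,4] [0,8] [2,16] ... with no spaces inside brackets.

Computing bounds per retry:
  i=0: D_i=min(1*2^0,6)=1, bounds=[0,1]
  i=1: D_i=min(1*2^1,6)=2, bounds=[1,2]
  i=2: D_i=min(1*2^2,6)=4, bounds=[2,4]
  i=3: D_i=min(1*2^3,6)=6, bounds=[3,6]
  i=4: D_i=min(1*2^4,6)=6, bounds=[3,6]
  i=5: D_i=min(1*2^5,6)=6, bounds=[3,6]
  i=6: D_i=min(1*2^6,6)=6, bounds=[3,6]

Answer: [0,1] [1,2] [2,4] [3,6] [3,6] [3,6] [3,6]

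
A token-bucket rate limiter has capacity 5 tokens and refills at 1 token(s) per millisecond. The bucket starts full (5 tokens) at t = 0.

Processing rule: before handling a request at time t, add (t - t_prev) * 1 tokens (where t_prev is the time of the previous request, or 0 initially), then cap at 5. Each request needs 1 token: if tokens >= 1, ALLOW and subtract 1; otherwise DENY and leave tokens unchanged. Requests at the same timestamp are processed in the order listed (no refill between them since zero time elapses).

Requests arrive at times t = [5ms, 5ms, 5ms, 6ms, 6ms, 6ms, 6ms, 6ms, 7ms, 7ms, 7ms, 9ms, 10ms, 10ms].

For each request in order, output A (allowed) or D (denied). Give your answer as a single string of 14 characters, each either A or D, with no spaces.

Simulating step by step:
  req#1 t=5ms: ALLOW
  req#2 t=5ms: ALLOW
  req#3 t=5ms: ALLOW
  req#4 t=6ms: ALLOW
  req#5 t=6ms: ALLOW
  req#6 t=6ms: ALLOW
  req#7 t=6ms: DENY
  req#8 t=6ms: DENY
  req#9 t=7ms: ALLOW
  req#10 t=7ms: DENY
  req#11 t=7ms: DENY
  req#12 t=9ms: ALLOW
  req#13 t=10ms: ALLOW
  req#14 t=10ms: ALLOW

Answer: AAAAAADDADDAAA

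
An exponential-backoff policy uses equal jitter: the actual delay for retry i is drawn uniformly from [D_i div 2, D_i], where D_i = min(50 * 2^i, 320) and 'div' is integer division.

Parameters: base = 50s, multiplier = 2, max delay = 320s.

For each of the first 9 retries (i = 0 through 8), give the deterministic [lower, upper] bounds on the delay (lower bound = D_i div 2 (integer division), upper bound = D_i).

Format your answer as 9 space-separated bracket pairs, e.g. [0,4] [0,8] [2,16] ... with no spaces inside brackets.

Answer: [25,50] [50,100] [100,200] [160,320] [160,320] [160,320] [160,320] [160,320] [160,320]

Derivation:
Computing bounds per retry:
  i=0: D_i=min(50*2^0,320)=50, bounds=[25,50]
  i=1: D_i=min(50*2^1,320)=100, bounds=[50,100]
  i=2: D_i=min(50*2^2,320)=200, bounds=[100,200]
  i=3: D_i=min(50*2^3,320)=320, bounds=[160,320]
  i=4: D_i=min(50*2^4,320)=320, bounds=[160,320]
  i=5: D_i=min(50*2^5,320)=320, bounds=[160,320]
  i=6: D_i=min(50*2^6,320)=320, bounds=[160,320]
  i=7: D_i=min(50*2^7,320)=320, bounds=[160,320]
  i=8: D_i=min(50*2^8,320)=320, bounds=[160,320]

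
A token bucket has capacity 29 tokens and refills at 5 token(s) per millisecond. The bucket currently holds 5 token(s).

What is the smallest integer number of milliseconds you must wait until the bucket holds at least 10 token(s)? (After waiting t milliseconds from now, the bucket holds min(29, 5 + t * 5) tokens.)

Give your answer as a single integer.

Need 5 + t * 5 >= 10, so t >= 5/5.
Smallest integer t = ceil(5/5) = 1.

Answer: 1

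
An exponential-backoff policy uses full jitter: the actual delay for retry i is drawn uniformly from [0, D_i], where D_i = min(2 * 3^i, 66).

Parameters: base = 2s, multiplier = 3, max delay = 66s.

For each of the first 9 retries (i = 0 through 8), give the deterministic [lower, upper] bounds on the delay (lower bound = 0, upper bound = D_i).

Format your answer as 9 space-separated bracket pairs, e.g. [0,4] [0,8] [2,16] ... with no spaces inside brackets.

Answer: [0,2] [0,6] [0,18] [0,54] [0,66] [0,66] [0,66] [0,66] [0,66]

Derivation:
Computing bounds per retry:
  i=0: D_i=min(2*3^0,66)=2, bounds=[0,2]
  i=1: D_i=min(2*3^1,66)=6, bounds=[0,6]
  i=2: D_i=min(2*3^2,66)=18, bounds=[0,18]
  i=3: D_i=min(2*3^3,66)=54, bounds=[0,54]
  i=4: D_i=min(2*3^4,66)=66, bounds=[0,66]
  i=5: D_i=min(2*3^5,66)=66, bounds=[0,66]
  i=6: D_i=min(2*3^6,66)=66, bounds=[0,66]
  i=7: D_i=min(2*3^7,66)=66, bounds=[0,66]
  i=8: D_i=min(2*3^8,66)=66, bounds=[0,66]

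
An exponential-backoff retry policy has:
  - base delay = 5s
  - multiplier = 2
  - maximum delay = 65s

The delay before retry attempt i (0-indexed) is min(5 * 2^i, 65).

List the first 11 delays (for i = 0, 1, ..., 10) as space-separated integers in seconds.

Computing each delay:
  i=0: min(5*2^0, 65) = 5
  i=1: min(5*2^1, 65) = 10
  i=2: min(5*2^2, 65) = 20
  i=3: min(5*2^3, 65) = 40
  i=4: min(5*2^4, 65) = 65
  i=5: min(5*2^5, 65) = 65
  i=6: min(5*2^6, 65) = 65
  i=7: min(5*2^7, 65) = 65
  i=8: min(5*2^8, 65) = 65
  i=9: min(5*2^9, 65) = 65
  i=10: min(5*2^10, 65) = 65

Answer: 5 10 20 40 65 65 65 65 65 65 65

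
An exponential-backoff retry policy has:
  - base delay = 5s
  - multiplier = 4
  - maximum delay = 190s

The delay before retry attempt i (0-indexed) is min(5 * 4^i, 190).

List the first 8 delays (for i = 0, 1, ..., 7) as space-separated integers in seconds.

Answer: 5 20 80 190 190 190 190 190

Derivation:
Computing each delay:
  i=0: min(5*4^0, 190) = 5
  i=1: min(5*4^1, 190) = 20
  i=2: min(5*4^2, 190) = 80
  i=3: min(5*4^3, 190) = 190
  i=4: min(5*4^4, 190) = 190
  i=5: min(5*4^5, 190) = 190
  i=6: min(5*4^6, 190) = 190
  i=7: min(5*4^7, 190) = 190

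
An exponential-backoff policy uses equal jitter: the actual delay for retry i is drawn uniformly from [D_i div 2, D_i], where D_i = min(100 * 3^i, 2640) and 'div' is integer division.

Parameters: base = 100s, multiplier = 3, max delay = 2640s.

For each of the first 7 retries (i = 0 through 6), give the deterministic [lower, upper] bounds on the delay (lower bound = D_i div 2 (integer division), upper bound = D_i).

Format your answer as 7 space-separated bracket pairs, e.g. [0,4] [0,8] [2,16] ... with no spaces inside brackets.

Computing bounds per retry:
  i=0: D_i=min(100*3^0,2640)=100, bounds=[50,100]
  i=1: D_i=min(100*3^1,2640)=300, bounds=[150,300]
  i=2: D_i=min(100*3^2,2640)=900, bounds=[450,900]
  i=3: D_i=min(100*3^3,2640)=2640, bounds=[1320,2640]
  i=4: D_i=min(100*3^4,2640)=2640, bounds=[1320,2640]
  i=5: D_i=min(100*3^5,2640)=2640, bounds=[1320,2640]
  i=6: D_i=min(100*3^6,2640)=2640, bounds=[1320,2640]

Answer: [50,100] [150,300] [450,900] [1320,2640] [1320,2640] [1320,2640] [1320,2640]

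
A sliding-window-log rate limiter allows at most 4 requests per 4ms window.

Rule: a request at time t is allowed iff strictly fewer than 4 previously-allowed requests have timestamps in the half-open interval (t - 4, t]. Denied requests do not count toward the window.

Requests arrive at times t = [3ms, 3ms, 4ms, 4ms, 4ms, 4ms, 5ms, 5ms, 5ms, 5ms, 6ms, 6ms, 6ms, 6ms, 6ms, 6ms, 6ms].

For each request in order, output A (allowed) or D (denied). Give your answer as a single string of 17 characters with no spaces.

Answer: AAAADDDDDDDDDDDDD

Derivation:
Tracking allowed requests in the window:
  req#1 t=3ms: ALLOW
  req#2 t=3ms: ALLOW
  req#3 t=4ms: ALLOW
  req#4 t=4ms: ALLOW
  req#5 t=4ms: DENY
  req#6 t=4ms: DENY
  req#7 t=5ms: DENY
  req#8 t=5ms: DENY
  req#9 t=5ms: DENY
  req#10 t=5ms: DENY
  req#11 t=6ms: DENY
  req#12 t=6ms: DENY
  req#13 t=6ms: DENY
  req#14 t=6ms: DENY
  req#15 t=6ms: DENY
  req#16 t=6ms: DENY
  req#17 t=6ms: DENY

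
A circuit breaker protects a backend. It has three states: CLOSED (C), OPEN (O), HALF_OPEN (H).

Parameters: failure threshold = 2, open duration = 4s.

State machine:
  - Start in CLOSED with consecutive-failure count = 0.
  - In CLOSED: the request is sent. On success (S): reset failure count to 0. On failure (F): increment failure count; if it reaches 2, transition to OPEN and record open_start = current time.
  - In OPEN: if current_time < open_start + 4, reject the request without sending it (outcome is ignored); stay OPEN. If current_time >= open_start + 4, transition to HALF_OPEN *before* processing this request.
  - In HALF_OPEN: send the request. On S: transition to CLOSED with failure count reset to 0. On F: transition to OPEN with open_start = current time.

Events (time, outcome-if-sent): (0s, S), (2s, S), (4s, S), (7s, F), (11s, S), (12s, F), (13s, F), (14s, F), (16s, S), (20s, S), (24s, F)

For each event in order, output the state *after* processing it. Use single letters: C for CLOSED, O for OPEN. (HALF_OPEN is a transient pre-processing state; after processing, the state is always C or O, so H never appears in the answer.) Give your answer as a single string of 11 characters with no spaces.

State after each event:
  event#1 t=0s outcome=S: state=CLOSED
  event#2 t=2s outcome=S: state=CLOSED
  event#3 t=4s outcome=S: state=CLOSED
  event#4 t=7s outcome=F: state=CLOSED
  event#5 t=11s outcome=S: state=CLOSED
  event#6 t=12s outcome=F: state=CLOSED
  event#7 t=13s outcome=F: state=OPEN
  event#8 t=14s outcome=F: state=OPEN
  event#9 t=16s outcome=S: state=OPEN
  event#10 t=20s outcome=S: state=CLOSED
  event#11 t=24s outcome=F: state=CLOSED

Answer: CCCCCCOOOCC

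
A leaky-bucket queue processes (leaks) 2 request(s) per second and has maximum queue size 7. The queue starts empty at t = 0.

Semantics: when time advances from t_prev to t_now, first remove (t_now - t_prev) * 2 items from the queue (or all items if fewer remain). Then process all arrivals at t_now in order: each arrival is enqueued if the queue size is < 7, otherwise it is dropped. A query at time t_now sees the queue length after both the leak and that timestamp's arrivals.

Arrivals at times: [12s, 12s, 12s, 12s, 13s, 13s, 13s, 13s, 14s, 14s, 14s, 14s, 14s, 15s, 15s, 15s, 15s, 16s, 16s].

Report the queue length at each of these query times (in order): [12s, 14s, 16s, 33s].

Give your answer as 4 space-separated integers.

Answer: 4 7 7 0

Derivation:
Queue lengths at query times:
  query t=12s: backlog = 4
  query t=14s: backlog = 7
  query t=16s: backlog = 7
  query t=33s: backlog = 0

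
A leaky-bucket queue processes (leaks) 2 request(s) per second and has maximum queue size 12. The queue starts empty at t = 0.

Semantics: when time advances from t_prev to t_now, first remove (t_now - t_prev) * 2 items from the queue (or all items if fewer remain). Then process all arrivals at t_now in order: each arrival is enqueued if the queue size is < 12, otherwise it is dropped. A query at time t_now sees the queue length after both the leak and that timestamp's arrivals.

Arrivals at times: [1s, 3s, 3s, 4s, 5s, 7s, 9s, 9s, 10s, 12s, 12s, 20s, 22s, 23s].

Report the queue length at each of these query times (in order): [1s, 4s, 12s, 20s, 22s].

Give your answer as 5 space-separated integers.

Answer: 1 1 2 1 1

Derivation:
Queue lengths at query times:
  query t=1s: backlog = 1
  query t=4s: backlog = 1
  query t=12s: backlog = 2
  query t=20s: backlog = 1
  query t=22s: backlog = 1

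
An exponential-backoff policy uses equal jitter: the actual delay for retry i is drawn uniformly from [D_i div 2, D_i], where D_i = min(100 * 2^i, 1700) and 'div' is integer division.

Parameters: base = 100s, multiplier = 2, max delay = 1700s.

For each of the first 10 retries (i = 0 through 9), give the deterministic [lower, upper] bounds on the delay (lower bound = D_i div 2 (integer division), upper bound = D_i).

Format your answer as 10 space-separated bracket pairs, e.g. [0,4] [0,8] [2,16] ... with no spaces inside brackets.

Computing bounds per retry:
  i=0: D_i=min(100*2^0,1700)=100, bounds=[50,100]
  i=1: D_i=min(100*2^1,1700)=200, bounds=[100,200]
  i=2: D_i=min(100*2^2,1700)=400, bounds=[200,400]
  i=3: D_i=min(100*2^3,1700)=800, bounds=[400,800]
  i=4: D_i=min(100*2^4,1700)=1600, bounds=[800,1600]
  i=5: D_i=min(100*2^5,1700)=1700, bounds=[850,1700]
  i=6: D_i=min(100*2^6,1700)=1700, bounds=[850,1700]
  i=7: D_i=min(100*2^7,1700)=1700, bounds=[850,1700]
  i=8: D_i=min(100*2^8,1700)=1700, bounds=[850,1700]
  i=9: D_i=min(100*2^9,1700)=1700, bounds=[850,1700]

Answer: [50,100] [100,200] [200,400] [400,800] [800,1600] [850,1700] [850,1700] [850,1700] [850,1700] [850,1700]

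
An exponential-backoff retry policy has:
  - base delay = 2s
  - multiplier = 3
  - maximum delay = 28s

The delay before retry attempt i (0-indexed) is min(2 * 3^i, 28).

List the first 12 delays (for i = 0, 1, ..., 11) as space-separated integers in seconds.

Computing each delay:
  i=0: min(2*3^0, 28) = 2
  i=1: min(2*3^1, 28) = 6
  i=2: min(2*3^2, 28) = 18
  i=3: min(2*3^3, 28) = 28
  i=4: min(2*3^4, 28) = 28
  i=5: min(2*3^5, 28) = 28
  i=6: min(2*3^6, 28) = 28
  i=7: min(2*3^7, 28) = 28
  i=8: min(2*3^8, 28) = 28
  i=9: min(2*3^9, 28) = 28
  i=10: min(2*3^10, 28) = 28
  i=11: min(2*3^11, 28) = 28

Answer: 2 6 18 28 28 28 28 28 28 28 28 28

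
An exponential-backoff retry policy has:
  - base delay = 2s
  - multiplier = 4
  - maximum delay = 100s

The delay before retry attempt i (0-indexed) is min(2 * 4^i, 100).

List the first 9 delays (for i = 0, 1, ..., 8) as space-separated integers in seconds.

Computing each delay:
  i=0: min(2*4^0, 100) = 2
  i=1: min(2*4^1, 100) = 8
  i=2: min(2*4^2, 100) = 32
  i=3: min(2*4^3, 100) = 100
  i=4: min(2*4^4, 100) = 100
  i=5: min(2*4^5, 100) = 100
  i=6: min(2*4^6, 100) = 100
  i=7: min(2*4^7, 100) = 100
  i=8: min(2*4^8, 100) = 100

Answer: 2 8 32 100 100 100 100 100 100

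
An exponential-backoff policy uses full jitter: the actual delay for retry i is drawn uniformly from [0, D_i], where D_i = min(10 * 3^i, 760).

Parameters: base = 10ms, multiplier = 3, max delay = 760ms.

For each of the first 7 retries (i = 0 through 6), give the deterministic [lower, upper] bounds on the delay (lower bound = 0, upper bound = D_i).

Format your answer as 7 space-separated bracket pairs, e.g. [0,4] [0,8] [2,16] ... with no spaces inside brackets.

Computing bounds per retry:
  i=0: D_i=min(10*3^0,760)=10, bounds=[0,10]
  i=1: D_i=min(10*3^1,760)=30, bounds=[0,30]
  i=2: D_i=min(10*3^2,760)=90, bounds=[0,90]
  i=3: D_i=min(10*3^3,760)=270, bounds=[0,270]
  i=4: D_i=min(10*3^4,760)=760, bounds=[0,760]
  i=5: D_i=min(10*3^5,760)=760, bounds=[0,760]
  i=6: D_i=min(10*3^6,760)=760, bounds=[0,760]

Answer: [0,10] [0,30] [0,90] [0,270] [0,760] [0,760] [0,760]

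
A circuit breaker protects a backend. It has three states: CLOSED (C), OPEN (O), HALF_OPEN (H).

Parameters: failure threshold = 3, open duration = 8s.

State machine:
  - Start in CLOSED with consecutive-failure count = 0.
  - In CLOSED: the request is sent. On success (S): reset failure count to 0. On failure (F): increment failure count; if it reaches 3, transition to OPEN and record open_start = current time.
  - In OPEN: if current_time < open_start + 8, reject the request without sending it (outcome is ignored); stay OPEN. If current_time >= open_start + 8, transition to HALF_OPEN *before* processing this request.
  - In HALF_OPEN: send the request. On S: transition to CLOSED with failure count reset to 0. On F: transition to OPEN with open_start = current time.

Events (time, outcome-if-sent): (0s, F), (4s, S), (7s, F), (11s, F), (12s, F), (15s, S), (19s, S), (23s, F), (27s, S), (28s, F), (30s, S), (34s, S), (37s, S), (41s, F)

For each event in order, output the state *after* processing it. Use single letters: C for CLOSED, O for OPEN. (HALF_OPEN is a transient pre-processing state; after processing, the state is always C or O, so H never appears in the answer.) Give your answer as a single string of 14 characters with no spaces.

Answer: CCCCOOOOOOOCCC

Derivation:
State after each event:
  event#1 t=0s outcome=F: state=CLOSED
  event#2 t=4s outcome=S: state=CLOSED
  event#3 t=7s outcome=F: state=CLOSED
  event#4 t=11s outcome=F: state=CLOSED
  event#5 t=12s outcome=F: state=OPEN
  event#6 t=15s outcome=S: state=OPEN
  event#7 t=19s outcome=S: state=OPEN
  event#8 t=23s outcome=F: state=OPEN
  event#9 t=27s outcome=S: state=OPEN
  event#10 t=28s outcome=F: state=OPEN
  event#11 t=30s outcome=S: state=OPEN
  event#12 t=34s outcome=S: state=CLOSED
  event#13 t=37s outcome=S: state=CLOSED
  event#14 t=41s outcome=F: state=CLOSED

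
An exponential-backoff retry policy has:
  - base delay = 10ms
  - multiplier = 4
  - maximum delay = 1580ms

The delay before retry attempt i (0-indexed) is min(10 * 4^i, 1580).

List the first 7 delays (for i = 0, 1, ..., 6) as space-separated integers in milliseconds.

Answer: 10 40 160 640 1580 1580 1580

Derivation:
Computing each delay:
  i=0: min(10*4^0, 1580) = 10
  i=1: min(10*4^1, 1580) = 40
  i=2: min(10*4^2, 1580) = 160
  i=3: min(10*4^3, 1580) = 640
  i=4: min(10*4^4, 1580) = 1580
  i=5: min(10*4^5, 1580) = 1580
  i=6: min(10*4^6, 1580) = 1580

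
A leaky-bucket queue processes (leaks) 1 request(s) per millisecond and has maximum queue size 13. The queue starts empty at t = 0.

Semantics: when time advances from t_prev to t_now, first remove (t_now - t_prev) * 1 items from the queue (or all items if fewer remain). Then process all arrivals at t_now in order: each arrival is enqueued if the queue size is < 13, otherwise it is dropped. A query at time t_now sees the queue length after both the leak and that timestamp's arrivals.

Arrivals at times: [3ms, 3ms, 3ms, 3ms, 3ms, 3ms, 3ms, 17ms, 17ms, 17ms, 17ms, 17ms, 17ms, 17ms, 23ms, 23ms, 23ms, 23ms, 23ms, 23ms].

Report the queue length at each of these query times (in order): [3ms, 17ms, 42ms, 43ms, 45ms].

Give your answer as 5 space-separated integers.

Queue lengths at query times:
  query t=3ms: backlog = 7
  query t=17ms: backlog = 7
  query t=42ms: backlog = 0
  query t=43ms: backlog = 0
  query t=45ms: backlog = 0

Answer: 7 7 0 0 0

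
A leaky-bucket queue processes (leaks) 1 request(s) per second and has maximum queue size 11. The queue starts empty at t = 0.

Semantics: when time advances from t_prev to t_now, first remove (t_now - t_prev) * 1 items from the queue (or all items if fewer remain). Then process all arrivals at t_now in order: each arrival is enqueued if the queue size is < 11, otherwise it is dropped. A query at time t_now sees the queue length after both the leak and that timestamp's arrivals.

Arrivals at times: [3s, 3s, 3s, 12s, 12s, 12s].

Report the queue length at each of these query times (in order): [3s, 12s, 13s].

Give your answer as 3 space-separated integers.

Queue lengths at query times:
  query t=3s: backlog = 3
  query t=12s: backlog = 3
  query t=13s: backlog = 2

Answer: 3 3 2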